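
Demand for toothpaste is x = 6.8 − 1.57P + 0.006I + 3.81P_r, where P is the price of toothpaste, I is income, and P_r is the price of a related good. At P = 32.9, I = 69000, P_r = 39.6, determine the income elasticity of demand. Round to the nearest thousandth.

0.796

Substituting, x = 6.8 − 1.57(32.9) + 0.006(69000) + 3.81(39.6) = 6.8 − 51.653 + 414 + 150.876 = 520.023.
∂x/∂I = +0.006, so E_I = 0.006·(69000/520.023) ≈ 0.796.
E_I ∈ (0,1): normal good (necessity).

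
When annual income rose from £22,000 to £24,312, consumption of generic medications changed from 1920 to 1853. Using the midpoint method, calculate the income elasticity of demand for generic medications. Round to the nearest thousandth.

-0.356

%ΔQ = (1853 − 1920)/[(1920+1853)/2] = -67/1886.5 ≈ -0.0355.
%ΔY = (24,312 − 22,000)/[(22,000+24,312)/2] = 2312/23156 ≈ 0.0998.
E_I = %ΔQ/%ΔY ≈ -0.356.
E_I < 0: inferior good.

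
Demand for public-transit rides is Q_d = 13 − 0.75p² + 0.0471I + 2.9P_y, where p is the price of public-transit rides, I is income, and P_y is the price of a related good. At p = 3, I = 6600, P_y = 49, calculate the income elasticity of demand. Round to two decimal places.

At the given point, Q_d = 13 − 0.75(3)² + 0.0471(6600) + 2.9(49) = 13 − 6.75 + 310.86 + 142.1 = 459.21.
∂Q_d/∂I = +0.0471, so E_I = 0.0471·(6600/459.21) ≈ 0.68.
E_I ∈ (0,1): normal good (necessity).

0.68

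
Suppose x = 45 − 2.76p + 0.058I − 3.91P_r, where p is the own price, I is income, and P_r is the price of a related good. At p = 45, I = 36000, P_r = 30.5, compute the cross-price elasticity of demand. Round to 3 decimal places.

-0.063

x = 45 − 2.76(45) + 0.058(36000) − 3.91(30.5) = 45 − 124.2 + 2088 − 119.255 = 1889.545.
∂x/∂P_r = −3.91, so E_xy = -3.91·(30.5/1889.545) ≈ -0.063.
E_xy < 0: the goods are complements.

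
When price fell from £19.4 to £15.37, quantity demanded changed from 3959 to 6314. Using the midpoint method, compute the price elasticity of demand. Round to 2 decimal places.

-1.98

%ΔQ = (6314 − 3959)/[(3959 + 6314)/2] = 2355/5136.5 ≈ 0.4585.
%Δp = (15.37 − 19.4)/[(19.4 + 15.37)/2] = -4.03/17.385 ≈ -0.2318.
Arc elasticity E = %ΔQ/%Δp ≈ 0.4585/-0.2318 ≈ -1.98.
|E| > 1: demand is elastic over this range.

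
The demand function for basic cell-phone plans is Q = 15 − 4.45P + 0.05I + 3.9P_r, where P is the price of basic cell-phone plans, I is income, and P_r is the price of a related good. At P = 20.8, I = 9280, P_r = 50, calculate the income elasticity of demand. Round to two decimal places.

0.80

Evaluating quantity at (P, I, P_r) gives Q = 15 − 4.45(20.8) + 0.05(9280) + 3.9(50) = 15 − 92.56 + 464 + 195 = 581.44.
∂Q/∂I = +0.05, so E_I = 0.05·(9280/581.44) ≈ 0.80.
E_I ∈ (0,1): normal good (necessity).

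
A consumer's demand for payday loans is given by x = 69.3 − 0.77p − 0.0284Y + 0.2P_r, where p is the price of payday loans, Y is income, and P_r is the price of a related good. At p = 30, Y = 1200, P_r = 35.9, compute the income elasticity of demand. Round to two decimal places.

First evaluate x: 69.3 − 0.77(30) − 0.0284(1200) + 0.2(35.9) = 69.3 − 23.1 − 34.08 + 7.18 = 19.3.
∂x/∂Y = −0.0284, so E_I = -0.0284·(1200/19.3) ≈ -1.77.
E_I < 0: inferior good.

-1.77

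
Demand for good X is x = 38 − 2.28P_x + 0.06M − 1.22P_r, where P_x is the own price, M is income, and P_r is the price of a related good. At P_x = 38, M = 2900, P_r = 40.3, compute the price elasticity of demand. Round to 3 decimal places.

Substituting, x = 38 − 2.28(38) + 0.06(2900) − 1.22(40.3) = 38 − 86.64 + 174 − 49.166 = 76.194.
∂x/∂P_x = −2.28, so E_p = (−2.28)·(38/76.194) ≈ -1.137.
|E_p| > 1: demand is elastic.

-1.137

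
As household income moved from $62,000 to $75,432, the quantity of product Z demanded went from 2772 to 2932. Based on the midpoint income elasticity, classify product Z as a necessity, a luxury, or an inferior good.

%ΔQ = (2932 − 2772)/[(2772+2932)/2] = 160/2852 ≈ 0.0561.
%ΔY = (75,432 − 62,000)/[(62,000+75,432)/2] = 13432/68716 ≈ 0.1955.
E_I = %ΔQ/%ΔY ≈ 0.287.
E_I ∈ (0,1): normal good (necessity).

necessity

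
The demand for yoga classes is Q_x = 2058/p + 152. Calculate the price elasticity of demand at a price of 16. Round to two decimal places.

At p = 16, Q_x = 280.625.
dQ_x/dp = −2058/p² = −8.0391.
Point elasticity E = (dQ_x/dp)·(p/Q_x) = -8.0391 × 16/280.625 ≈ -0.46.
|E| < 1, so demand is inelastic at this price.

-0.46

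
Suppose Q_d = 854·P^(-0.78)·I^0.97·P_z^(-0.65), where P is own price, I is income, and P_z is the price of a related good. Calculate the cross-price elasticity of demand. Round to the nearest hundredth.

For a Cobb–Douglas (constant-elasticity) form Q_d = A·P_z^α·…, the elasticity with respect to P_z equals the exponent α at every point.
Here the exponent on P_z is -0.65, so the cross-price elasticity of demand is -0.65.

-0.65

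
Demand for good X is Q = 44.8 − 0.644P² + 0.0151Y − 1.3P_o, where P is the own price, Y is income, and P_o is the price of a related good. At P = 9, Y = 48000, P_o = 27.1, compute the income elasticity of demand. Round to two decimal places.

Q = 44.8 − 0.644(9)² + 0.0151(48000) − 1.3(27.1) = 44.8 − 52.164 + 724.8 − 35.23 = 682.206.
∂Q/∂Y = +0.0151, so E_I = 0.0151·(48000/682.206) ≈ 1.06.
E_I > 1: normal good (luxury).

1.06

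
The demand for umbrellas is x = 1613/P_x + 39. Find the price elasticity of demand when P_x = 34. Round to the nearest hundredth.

-0.55

At P_x = 34, x = 86.4412.
dx/dP_x = −1613/P_x² = −1.3953.
Point elasticity E = (dx/dP_x)·(P_x/x) = -1.3953 × 34/86.4412 ≈ -0.55.
|E| < 1, so demand is inelastic at this price.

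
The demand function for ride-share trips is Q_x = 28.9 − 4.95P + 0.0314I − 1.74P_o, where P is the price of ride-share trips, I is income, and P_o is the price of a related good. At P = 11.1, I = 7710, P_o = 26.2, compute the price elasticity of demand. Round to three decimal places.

-0.322

Substituting, Q_x = 28.9 − 4.95(11.1) + 0.0314(7710) − 1.74(26.2) = 28.9 − 54.945 + 242.094 − 45.588 = 170.461.
∂Q_x/∂P = −4.95, so E_p = (−4.95)·(11.1/170.461) ≈ -0.322.
|E_p| < 1: demand is inelastic.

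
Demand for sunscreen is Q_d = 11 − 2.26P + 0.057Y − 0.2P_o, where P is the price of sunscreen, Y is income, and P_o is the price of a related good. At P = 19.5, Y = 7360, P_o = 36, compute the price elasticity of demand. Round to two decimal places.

At the given point, Q_d = 11 − 2.26(19.5) + 0.057(7360) − 0.2(36) = 11 − 44.07 + 419.52 − 7.2 = 379.25.
∂Q_d/∂P = −2.26, so E_p = (−2.26)·(19.5/379.25) ≈ -0.12.
|E_p| < 1: demand is inelastic.

-0.12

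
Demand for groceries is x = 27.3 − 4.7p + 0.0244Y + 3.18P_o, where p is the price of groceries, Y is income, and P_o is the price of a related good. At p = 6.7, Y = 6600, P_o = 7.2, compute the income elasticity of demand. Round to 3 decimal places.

Substituting, x = 27.3 − 4.7(6.7) + 0.0244(6600) + 3.18(7.2) = 27.3 − 31.49 + 161.04 + 22.896 = 179.746.
∂x/∂Y = +0.0244, so E_I = 0.0244·(6600/179.746) ≈ 0.896.
E_I ∈ (0,1): normal good (necessity).

0.896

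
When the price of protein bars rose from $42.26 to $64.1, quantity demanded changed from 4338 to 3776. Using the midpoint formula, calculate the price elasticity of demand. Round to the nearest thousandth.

%ΔQ = (3776 − 4338)/[(4338 + 3776)/2] = -562/4057 ≈ -0.1385.
%Δp = (64.1 − 42.26)/[(42.26 + 64.1)/2] = 21.84/53.18 ≈ 0.4107.
Arc elasticity E = %ΔQ/%Δp ≈ -0.1385/0.4107 ≈ -0.337.
|E| < 1: demand is inelastic over this range.

-0.337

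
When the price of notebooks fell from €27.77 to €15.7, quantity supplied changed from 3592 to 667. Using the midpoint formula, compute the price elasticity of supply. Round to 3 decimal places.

%ΔQ = (667 − 3592)/[(3592 + 667)/2] = -2925/2129.5 ≈ -1.3736.
%ΔP = (15.7 − 27.77)/[(27.77 + 15.7)/2] = -12.07/21.735 ≈ -0.5553.
Arc elasticity E = %ΔQ/%ΔP ≈ -1.3736/-0.5553 ≈ 2.473.
|E| > 1: supply is elastic over this range.

2.473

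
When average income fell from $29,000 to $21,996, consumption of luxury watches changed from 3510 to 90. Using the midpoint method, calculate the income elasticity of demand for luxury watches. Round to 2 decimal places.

%ΔQ = (90 − 3510)/[(3510+90)/2] = -3420/1800 ≈ -1.9000.
%ΔY = (21,996 − 29,000)/[(29,000+21,996)/2] = -7004/25498 ≈ -0.2747.
E_I = %ΔQ/%ΔY ≈ 6.92.
E_I > 1: normal good (luxury).

6.92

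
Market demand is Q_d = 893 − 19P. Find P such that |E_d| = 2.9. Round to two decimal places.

34.95

Set −bP/(a − bP) = −2.9 ⇒ bP = 2.9(a − bP) ⇒ bP(1+2.9) = 2.9·a.
P = 2.9·893/(19·3.9) ≈ 34.95.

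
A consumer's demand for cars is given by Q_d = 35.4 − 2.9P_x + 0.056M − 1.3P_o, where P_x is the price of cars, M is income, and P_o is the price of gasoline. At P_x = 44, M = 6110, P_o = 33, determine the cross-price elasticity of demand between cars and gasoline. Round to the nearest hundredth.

-0.21

First evaluate Q_d: 35.4 − 2.9(44) + 0.056(6110) − 1.3(33) = 35.4 − 127.6 + 342.16 − 42.9 = 207.06.
∂Q_d/∂P_o = −1.3, so E_xy = -1.3·(33/207.06) ≈ -0.21.
E_xy < 0: the goods are complements.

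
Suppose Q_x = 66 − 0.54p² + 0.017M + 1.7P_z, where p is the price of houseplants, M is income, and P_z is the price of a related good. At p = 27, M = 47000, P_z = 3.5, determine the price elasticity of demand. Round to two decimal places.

-1.65

First evaluate Q_x: 66 − 0.54(27)² + 0.017(47000) + 1.7(3.5) = 66 − 393.66 + 799 + 5.95 = 477.29.
∂Q_x/∂p = −2·0.54·p = -29.16, so E_p = -29.16·(27/477.29) ≈ -1.65.
|E_p| > 1: demand is elastic.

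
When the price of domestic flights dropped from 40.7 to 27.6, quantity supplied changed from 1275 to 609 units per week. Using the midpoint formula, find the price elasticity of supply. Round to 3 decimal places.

1.843

%ΔQ = (609 − 1275)/[(1275 + 609)/2] = -666/942 ≈ -0.7070.
%Δp = (27.6 − 40.7)/[(40.7 + 27.6)/2] = -13.1/34.15 ≈ -0.3836.
Arc elasticity E = %ΔQ/%Δp ≈ -0.7070/-0.3836 ≈ 1.843.
|E| > 1: supply is elastic over this range.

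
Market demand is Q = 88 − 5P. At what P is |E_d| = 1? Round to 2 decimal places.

For linear demand Q = a − bP, E = −bP/(a − bP). |E| = 1 ⇒ bP = a − bP ⇒ P = a/(2b).
P = 88/(2·5) = 8.80.

8.80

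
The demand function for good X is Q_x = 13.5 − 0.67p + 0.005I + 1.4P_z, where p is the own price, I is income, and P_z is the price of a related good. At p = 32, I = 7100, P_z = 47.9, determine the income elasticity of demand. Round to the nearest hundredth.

Evaluating quantity at (p, I, P_z) gives Q_x = 13.5 − 0.67(32) + 0.005(7100) + 1.4(47.9) = 13.5 − 21.44 + 35.5 + 67.06 = 94.62.
∂Q_x/∂I = +0.005, so E_I = 0.005·(7100/94.62) ≈ 0.38.
E_I ∈ (0,1): normal good (necessity).

0.38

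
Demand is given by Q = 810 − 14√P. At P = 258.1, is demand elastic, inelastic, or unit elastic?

inelastic

At P = 258.1, Q = 585.0831.
dQ/dP = −14/(2√P) = −14/(2·16.0655).
Point elasticity E = (dQ/dP)·(P/Q) = -0.4357 × 258.1/585.0831 ≈ -0.192.
|E| ≈ 0.192 < 1, so demand is inelastic.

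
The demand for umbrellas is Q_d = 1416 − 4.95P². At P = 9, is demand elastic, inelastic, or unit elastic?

At P = 9, Q_d = 1015.05.
dQ_d/dP = −2·4.95·P = −89.1.
Point elasticity E = (dQ_d/dP)·(P/Q_d) = -89.1 × 9/1015.05 ≈ -0.790.
|E| ≈ 0.790 < 1, so demand is inelastic.

inelastic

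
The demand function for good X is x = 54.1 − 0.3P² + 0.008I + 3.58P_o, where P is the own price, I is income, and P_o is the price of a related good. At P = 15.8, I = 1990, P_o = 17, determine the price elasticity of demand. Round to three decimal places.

Evaluating quantity at (P, I, P_o) gives x = 54.1 − 0.3(15.8)² + 0.008(1990) + 3.58(17) = 54.1 − 74.892 + 15.92 + 60.86 = 55.988.
∂x/∂P = −2·0.3·P = -9.48, so E_p = -9.48·(15.8/55.988) ≈ -2.675.
|E_p| > 1: demand is elastic.

-2.675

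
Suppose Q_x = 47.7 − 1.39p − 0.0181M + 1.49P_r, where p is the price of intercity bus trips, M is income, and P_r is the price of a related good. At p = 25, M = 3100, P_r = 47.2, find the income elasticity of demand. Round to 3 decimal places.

-2.065

Q_x = 47.7 − 1.39(25) − 0.0181(3100) + 1.49(47.2) = 47.7 − 34.75 − 56.11 + 70.328 = 27.168.
∂Q_x/∂M = −0.0181, so E_I = -0.0181·(3100/27.168) ≈ -2.065.
E_I < 0: inferior good.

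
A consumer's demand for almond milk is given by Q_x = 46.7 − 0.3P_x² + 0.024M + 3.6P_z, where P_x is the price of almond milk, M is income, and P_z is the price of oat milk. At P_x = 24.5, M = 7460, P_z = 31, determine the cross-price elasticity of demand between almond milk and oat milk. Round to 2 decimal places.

0.71

Substituting, Q_x = 46.7 − 0.3(24.5)² + 0.024(7460) + 3.6(31) = 46.7 − 180.075 + 179.04 + 111.6 = 157.265.
∂Q_x/∂P_z = +3.6, so E_xy = 3.6·(31/157.265) ≈ 0.71.
E_xy > 0: the goods are substitutes.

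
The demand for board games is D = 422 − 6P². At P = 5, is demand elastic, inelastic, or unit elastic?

At P = 5, D = 272.
dD/dP = −2·6·P = −60.
Point elasticity E = (dD/dP)·(P/D) = -60 × 5/272 ≈ -1.103.
|E| ≈ 1.103 > 1, so demand is elastic.

elastic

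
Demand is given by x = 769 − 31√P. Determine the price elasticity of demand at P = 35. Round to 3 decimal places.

-0.157

At P = 35, x = 585.6015.
dx/dP = −31/(2√P) = −31/(2·5.9161).
Point elasticity E = (dx/dP)·(P/x) = -2.62 × 35/585.6015 ≈ -0.157.
|E| < 1, so demand is inelastic at this price.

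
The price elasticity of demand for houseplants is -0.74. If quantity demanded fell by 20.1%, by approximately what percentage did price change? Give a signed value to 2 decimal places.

%ΔQ ≈ E × %ΔP ⇒ %ΔP = %ΔQ / E = (-20.1%)/(-0.74) ≈ 27.16%.

27.16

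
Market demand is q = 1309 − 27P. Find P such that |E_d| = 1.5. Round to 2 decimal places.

29.09

Set −bP/(a − bP) = −1.5 ⇒ bP = 1.5(a − bP) ⇒ bP(1+1.5) = 1.5·a.
P = 1.5·1309/(27·2.5) ≈ 29.09.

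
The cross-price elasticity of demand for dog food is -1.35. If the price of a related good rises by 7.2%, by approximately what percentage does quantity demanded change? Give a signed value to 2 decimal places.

%ΔQ ≈ E × %ΔP_y = (-1.35) × (7.2%) = -9.72%.

-9.72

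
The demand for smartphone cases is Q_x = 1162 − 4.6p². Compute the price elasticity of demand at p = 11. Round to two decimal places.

-1.84

At p = 11, Q_x = 605.4.
dQ_x/dp = −2·4.6·p = −101.2.
Point elasticity E = (dQ_x/dp)·(p/Q_x) = -101.2 × 11/605.4 ≈ -1.84.
|E| > 1, so demand is elastic at this price.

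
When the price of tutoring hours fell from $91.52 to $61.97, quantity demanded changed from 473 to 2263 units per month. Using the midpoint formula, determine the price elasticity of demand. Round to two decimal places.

%ΔQ = (2263 − 473)/[(473 + 2263)/2] = 1790/1368 ≈ 1.3085.
%Δp = (61.97 − 91.52)/[(91.52 + 61.97)/2] = -29.55/76.745 ≈ -0.3850.
Arc elasticity E = %ΔQ/%Δp ≈ 1.3085/-0.3850 ≈ -3.40.
|E| > 1: demand is elastic over this range.

-3.40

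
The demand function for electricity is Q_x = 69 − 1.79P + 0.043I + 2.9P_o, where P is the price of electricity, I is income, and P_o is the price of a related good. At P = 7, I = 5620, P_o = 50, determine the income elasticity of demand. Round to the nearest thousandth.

0.545

At the given point, Q_x = 69 − 1.79(7) + 0.043(5620) + 2.9(50) = 69 − 12.53 + 241.66 + 145 = 443.13.
∂Q_x/∂I = +0.043, so E_I = 0.043·(5620/443.13) ≈ 0.545.
E_I ∈ (0,1): normal good (necessity).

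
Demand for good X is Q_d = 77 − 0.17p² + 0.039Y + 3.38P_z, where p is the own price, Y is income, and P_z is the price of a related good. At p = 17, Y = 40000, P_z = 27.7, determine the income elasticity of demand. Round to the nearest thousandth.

Evaluating quantity at (p, Y, P_z) gives Q_d = 77 − 0.17(17)² + 0.039(40000) + 3.38(27.7) = 77 − 49.13 + 1560 + 93.626 = 1681.496.
∂Q_d/∂Y = +0.039, so E_I = 0.039·(40000/1681.496) ≈ 0.928.
E_I ∈ (0,1): normal good (necessity).

0.928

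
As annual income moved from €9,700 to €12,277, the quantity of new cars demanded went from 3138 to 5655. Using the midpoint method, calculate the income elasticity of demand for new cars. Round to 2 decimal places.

%ΔQ = (5655 − 3138)/[(3138+5655)/2] = 2517/4396.5 ≈ 0.5725.
%ΔI = (12,277 − 9,700)/[(9,700+12,277)/2] = 2577/10988.5 ≈ 0.2345.
E_I = %ΔQ/%ΔI ≈ 2.44.
E_I > 1: normal good (luxury).

2.44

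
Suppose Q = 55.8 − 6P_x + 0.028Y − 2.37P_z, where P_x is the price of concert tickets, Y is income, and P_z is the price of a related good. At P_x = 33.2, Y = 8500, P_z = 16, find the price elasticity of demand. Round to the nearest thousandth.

First evaluate Q: 55.8 − 6(33.2) + 0.028(8500) − 2.37(16) = 55.8 − 199.2 + 238 − 37.92 = 56.68.
∂Q/∂P_x = −6, so E_p = (−6)·(33.2/56.68) ≈ -3.514.
|E_p| > 1: demand is elastic.

-3.514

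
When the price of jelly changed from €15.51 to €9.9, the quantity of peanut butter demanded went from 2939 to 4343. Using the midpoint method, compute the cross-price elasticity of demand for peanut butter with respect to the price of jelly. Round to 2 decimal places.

%ΔQ_x = (4343 − 2939)/[(2939+4343)/2] = 1404/3641 ≈ 0.3856.
%ΔP_y = (9.9 − 15.51)/[(15.51+9.9)/2] ≈ -0.4416.
E_xy = 0.3856/-0.4416 ≈ -0.87.
E_xy < 0, so peanut butter and jelly are complements.

-0.87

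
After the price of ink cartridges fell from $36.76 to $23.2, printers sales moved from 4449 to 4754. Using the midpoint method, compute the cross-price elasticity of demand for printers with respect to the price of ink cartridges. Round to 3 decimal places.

%ΔQ_x = (4754 − 4449)/[(4449+4754)/2] = 305/4601.5 ≈ 0.0663.
%ΔP_y = (23.2 − 36.76)/[(36.76+23.2)/2] ≈ -0.4523.
E_xy = 0.0663/-0.4523 ≈ -0.147.
E_xy < 0, so printers and ink cartridges are complements.

-0.147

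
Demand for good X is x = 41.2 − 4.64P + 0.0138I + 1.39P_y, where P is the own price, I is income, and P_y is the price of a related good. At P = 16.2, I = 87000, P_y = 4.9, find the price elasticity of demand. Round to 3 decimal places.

At the given point, x = 41.2 − 4.64(16.2) + 0.0138(87000) + 1.39(4.9) = 41.2 − 75.168 + 1200.6 + 6.811 = 1173.443.
∂x/∂P = −4.64, so E_p = (−4.64)·(16.2/1173.443) ≈ -0.064.
|E_p| < 1: demand is inelastic.

-0.064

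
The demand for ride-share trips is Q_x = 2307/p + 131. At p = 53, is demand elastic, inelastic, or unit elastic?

At p = 53, Q_x = 174.5283.
dQ_x/dp = −2307/p² = −0.8213.
Point elasticity E = (dQ_x/dp)·(p/Q_x) = -0.8213 × 53/174.5283 ≈ -0.249.
|E| ≈ 0.249 < 1, so demand is inelastic.

inelastic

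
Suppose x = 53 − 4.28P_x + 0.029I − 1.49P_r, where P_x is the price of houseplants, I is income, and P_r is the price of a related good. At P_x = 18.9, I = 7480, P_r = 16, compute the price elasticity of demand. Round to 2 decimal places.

-0.49

Evaluating quantity at (P_x, I, P_r) gives x = 53 − 4.28(18.9) + 0.029(7480) − 1.49(16) = 53 − 80.892 + 216.92 − 23.84 = 165.188.
∂x/∂P_x = −4.28, so E_p = (−4.28)·(18.9/165.188) ≈ -0.49.
|E_p| < 1: demand is inelastic.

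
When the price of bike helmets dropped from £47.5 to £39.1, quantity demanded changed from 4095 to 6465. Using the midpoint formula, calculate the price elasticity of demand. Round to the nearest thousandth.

%ΔQ = (6465 − 4095)/[(4095 + 6465)/2] = 2370/5280 ≈ 0.4489.
%Δp = (39.1 − 47.5)/[(47.5 + 39.1)/2] = -8.4/43.3 ≈ -0.1940.
Arc elasticity E = %ΔQ/%Δp ≈ 0.4489/-0.1940 ≈ -2.314.
|E| > 1: demand is elastic over this range.

-2.314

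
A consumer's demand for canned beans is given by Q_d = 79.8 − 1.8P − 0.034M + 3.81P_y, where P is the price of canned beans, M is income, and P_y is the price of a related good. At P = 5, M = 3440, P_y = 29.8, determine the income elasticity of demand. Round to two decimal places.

Evaluating quantity at (P, M, P_y) gives Q_d = 79.8 − 1.8(5) − 0.034(3440) + 3.81(29.8) = 79.8 − 9 − 116.96 + 113.538 = 67.378.
∂Q_d/∂M = −0.034, so E_I = -0.034·(3440/67.378) ≈ -1.74.
E_I < 0: inferior good.

-1.74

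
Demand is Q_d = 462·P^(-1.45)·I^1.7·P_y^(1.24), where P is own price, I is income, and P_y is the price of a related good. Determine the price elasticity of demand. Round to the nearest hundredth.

For a Cobb–Douglas (constant-elasticity) form Q_d = A·P^α·…, the elasticity with respect to P equals the exponent α at every point.
Here the exponent on P is -1.45, so the price elasticity of demand is -1.45.

-1.45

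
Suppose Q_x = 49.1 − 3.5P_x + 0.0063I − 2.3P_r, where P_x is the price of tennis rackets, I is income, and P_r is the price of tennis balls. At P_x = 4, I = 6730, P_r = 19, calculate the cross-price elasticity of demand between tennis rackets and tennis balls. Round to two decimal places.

-1.29

Q_x = 49.1 − 3.5(4) + 0.0063(6730) − 2.3(19) = 49.1 − 14 + 42.399 − 43.7 = 33.799.
∂Q_x/∂P_r = −2.3, so E_xy = -2.3·(19/33.799) ≈ -1.29.
E_xy < 0: the goods are complements.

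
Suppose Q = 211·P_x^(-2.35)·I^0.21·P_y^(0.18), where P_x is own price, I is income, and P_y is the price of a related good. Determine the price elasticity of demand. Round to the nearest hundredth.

For a Cobb–Douglas (constant-elasticity) form Q = A·P_x^α·…, the elasticity with respect to P_x equals the exponent α at every point.
Here the exponent on P_x is -2.35, so the price elasticity of demand is -2.35.

-2.35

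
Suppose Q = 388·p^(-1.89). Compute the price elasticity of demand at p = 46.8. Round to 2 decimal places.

For a Cobb–Douglas (constant-elasticity) form Q = A·p^α·…, the elasticity with respect to p equals the exponent α at every point.
Here the exponent on p is -1.89, so the price elasticity of demand is -1.89.

-1.89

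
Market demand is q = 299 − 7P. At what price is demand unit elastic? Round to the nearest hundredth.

21.36

For linear demand q = a − bP, E = −bP/(a − bP). |E| = 1 ⇒ bP = a − bP ⇒ P = a/(2b).
P = 299/(2·7) ≈ 21.36.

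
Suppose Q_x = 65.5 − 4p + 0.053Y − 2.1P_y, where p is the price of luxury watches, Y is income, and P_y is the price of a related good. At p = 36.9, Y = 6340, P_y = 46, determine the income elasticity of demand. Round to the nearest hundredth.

2.14

Substituting, Q_x = 65.5 − 4(36.9) + 0.053(6340) − 2.1(46) = 65.5 − 147.6 + 336.02 − 96.6 = 157.32.
∂Q_x/∂Y = +0.053, so E_I = 0.053·(6340/157.32) ≈ 2.14.
E_I > 1: normal good (luxury).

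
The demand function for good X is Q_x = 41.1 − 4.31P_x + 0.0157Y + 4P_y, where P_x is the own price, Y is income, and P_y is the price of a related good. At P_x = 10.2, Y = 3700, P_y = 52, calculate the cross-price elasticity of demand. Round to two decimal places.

0.79

Evaluating quantity at (P_x, Y, P_y) gives Q_x = 41.1 − 4.31(10.2) + 0.0157(3700) + 4(52) = 41.1 − 43.962 + 58.09 + 208 = 263.228.
∂Q_x/∂P_y = +4, so E_xy = 4·(52/263.228) ≈ 0.79.
E_xy > 0: the goods are substitutes.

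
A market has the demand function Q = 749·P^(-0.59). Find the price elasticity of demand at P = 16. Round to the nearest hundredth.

For a Cobb–Douglas (constant-elasticity) form Q = A·P^α·…, the elasticity with respect to P equals the exponent α at every point.
Here the exponent on P is -0.59, so the price elasticity of demand is -0.59.

-0.59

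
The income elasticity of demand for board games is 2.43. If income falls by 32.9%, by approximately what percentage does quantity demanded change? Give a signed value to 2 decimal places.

-79.95

%ΔQ ≈ E × %ΔI = (2.43) × (-32.9%) ≈ -79.95%.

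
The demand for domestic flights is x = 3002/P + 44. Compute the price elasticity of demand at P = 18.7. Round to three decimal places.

At P = 18.7, x = 204.5348.
dx/dP = −3002/P² = −8.5847.
Point elasticity E = (dx/dP)·(P/x) = -8.5847 × 18.7/204.5348 ≈ -0.785.
|E| < 1, so demand is inelastic at this price.

-0.785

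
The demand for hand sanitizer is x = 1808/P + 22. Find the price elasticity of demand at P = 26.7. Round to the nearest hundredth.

At P = 26.7, x = 89.7154.
dx/dP = −1808/P² = −2.5362.
Point elasticity E = (dx/dP)·(P/x) = -2.5362 × 26.7/89.7154 ≈ -0.75.
|E| < 1, so demand is inelastic at this price.

-0.75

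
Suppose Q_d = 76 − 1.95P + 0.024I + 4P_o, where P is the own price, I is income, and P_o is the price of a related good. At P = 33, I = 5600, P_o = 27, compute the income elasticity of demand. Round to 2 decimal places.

Q_d = 76 − 1.95(33) + 0.024(5600) + 4(27) = 76 − 64.35 + 134.4 + 108 = 254.05.
∂Q_d/∂I = +0.024, so E_I = 0.024·(5600/254.05) ≈ 0.53.
E_I ∈ (0,1): normal good (necessity).

0.53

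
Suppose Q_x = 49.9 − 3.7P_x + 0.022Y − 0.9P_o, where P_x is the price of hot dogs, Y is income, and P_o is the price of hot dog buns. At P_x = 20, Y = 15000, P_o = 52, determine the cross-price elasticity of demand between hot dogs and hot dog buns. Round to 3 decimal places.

At the given point, Q_x = 49.9 − 3.7(20) + 0.022(15000) − 0.9(52) = 49.9 − 74 + 330 − 46.8 = 259.1.
∂Q_x/∂P_o = −0.9, so E_xy = -0.9·(52/259.1) ≈ -0.181.
E_xy < 0: the goods are complements.

-0.181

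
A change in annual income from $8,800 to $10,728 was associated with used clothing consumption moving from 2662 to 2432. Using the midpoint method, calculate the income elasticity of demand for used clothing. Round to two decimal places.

%ΔQ = (2432 − 2662)/[(2662+2432)/2] = -230/2547 ≈ -0.0903.
%ΔY = (10,728 − 8,800)/[(8,800+10,728)/2] = 1928/9764 ≈ 0.1975.
E_I = %ΔQ/%ΔY ≈ -0.46.
E_I < 0: inferior good.

-0.46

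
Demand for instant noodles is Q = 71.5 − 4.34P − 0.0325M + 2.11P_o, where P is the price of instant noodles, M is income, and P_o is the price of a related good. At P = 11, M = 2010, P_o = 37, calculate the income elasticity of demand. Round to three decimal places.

At the given point, Q = 71.5 − 4.34(11) − 0.0325(2010) + 2.11(37) = 71.5 − 47.74 − 65.325 + 78.07 = 36.505.
∂Q/∂M = −0.0325, so E_I = -0.0325·(2010/36.505) ≈ -1.789.
E_I < 0: inferior good.

-1.789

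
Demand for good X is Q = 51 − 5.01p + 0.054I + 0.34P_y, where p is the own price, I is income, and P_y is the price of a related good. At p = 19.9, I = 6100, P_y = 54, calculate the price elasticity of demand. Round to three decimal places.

-0.333

At the given point, Q = 51 − 5.01(19.9) + 0.054(6100) + 0.34(54) = 51 − 99.699 + 329.4 + 18.36 = 299.061.
∂Q/∂p = −5.01, so E_p = (−5.01)·(19.9/299.061) ≈ -0.333.
|E_p| < 1: demand is inelastic.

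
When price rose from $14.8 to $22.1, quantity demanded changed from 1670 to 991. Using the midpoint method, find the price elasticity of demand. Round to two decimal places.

%ΔQ = (991 − 1670)/[(1670 + 991)/2] = -679/1330.5 ≈ -0.5103.
%ΔP = (22.1 − 14.8)/[(14.8 + 22.1)/2] = 7.3/18.45 ≈ 0.3957.
Arc elasticity E = %ΔQ/%ΔP ≈ -0.5103/0.3957 ≈ -1.29.
|E| > 1: demand is elastic over this range.

-1.29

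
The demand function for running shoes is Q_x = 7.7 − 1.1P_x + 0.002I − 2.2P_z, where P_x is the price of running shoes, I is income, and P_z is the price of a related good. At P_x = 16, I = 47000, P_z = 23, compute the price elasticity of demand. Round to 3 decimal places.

-0.525

Q_x = 7.7 − 1.1(16) + 0.002(47000) − 2.2(23) = 7.7 − 17.6 + 94 − 50.6 = 33.5.
∂Q_x/∂P_x = −1.1, so E_p = (−1.1)·(16/33.5) ≈ -0.525.
|E_p| < 1: demand is inelastic.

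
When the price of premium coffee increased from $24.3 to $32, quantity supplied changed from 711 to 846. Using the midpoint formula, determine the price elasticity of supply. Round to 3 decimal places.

%ΔQ = (846 − 711)/[(711 + 846)/2] = 135/778.5 ≈ 0.1734.
%Δp = (32 − 24.3)/[(24.3 + 32)/2] = 7.7/28.15 ≈ 0.2735.
Arc elasticity E = %ΔQ/%Δp ≈ 0.1734/0.2735 ≈ 0.634.
|E| < 1: supply is inelastic over this range.

0.634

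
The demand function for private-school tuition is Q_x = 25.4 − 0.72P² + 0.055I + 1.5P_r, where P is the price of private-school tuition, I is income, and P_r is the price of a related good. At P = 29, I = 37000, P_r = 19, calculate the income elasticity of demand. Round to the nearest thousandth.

Substituting, Q_x = 25.4 − 0.72(29)² + 0.055(37000) + 1.5(19) = 25.4 − 605.52 + 2035 + 28.5 = 1483.38.
∂Q_x/∂I = +0.055, so E_I = 0.055·(37000/1483.38) ≈ 1.372.
E_I > 1: normal good (luxury).

1.372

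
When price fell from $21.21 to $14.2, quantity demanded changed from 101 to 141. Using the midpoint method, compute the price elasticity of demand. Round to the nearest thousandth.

%ΔQ = (141 − 101)/[(101 + 141)/2] = 40/121 ≈ 0.3306.
%Δp = (14.2 − 21.21)/[(21.21 + 14.2)/2] = -7.01/17.705 ≈ -0.3959.
Arc elasticity E = %ΔQ/%Δp ≈ 0.3306/-0.3959 ≈ -0.835.
|E| < 1: demand is inelastic over this range.

-0.835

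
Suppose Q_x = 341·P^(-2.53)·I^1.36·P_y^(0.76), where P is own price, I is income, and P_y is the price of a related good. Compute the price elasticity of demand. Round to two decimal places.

-2.53

For a Cobb–Douglas (constant-elasticity) form Q_x = A·P^α·…, the elasticity with respect to P equals the exponent α at every point.
Here the exponent on P is -2.53, so the price elasticity of demand is -2.53.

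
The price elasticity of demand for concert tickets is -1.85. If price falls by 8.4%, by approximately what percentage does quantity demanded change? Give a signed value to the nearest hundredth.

%ΔQ ≈ E × %ΔP = (-1.85) × (-8.4%) = 15.54%.

15.54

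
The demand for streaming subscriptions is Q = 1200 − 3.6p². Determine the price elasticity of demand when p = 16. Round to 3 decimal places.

At p = 16, Q = 278.4.
dQ/dp = −2·3.6·p = −115.2.
Point elasticity E = (dQ/dp)·(p/Q) = -115.2 × 16/278.4 ≈ -6.621.
|E| > 1, so demand is elastic at this price.

-6.621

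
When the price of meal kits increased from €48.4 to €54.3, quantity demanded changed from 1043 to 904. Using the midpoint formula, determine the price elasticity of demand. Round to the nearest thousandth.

%Δq = (904 − 1043)/[(1043 + 904)/2] = -139/973.5 ≈ -0.1428.
%Δp = (54.3 − 48.4)/[(48.4 + 54.3)/2] = 5.9/51.35 ≈ 0.1149.
Arc elasticity E = %Δq/%Δp ≈ -0.1428/0.1149 ≈ -1.243.
|E| > 1: demand is elastic over this range.

-1.243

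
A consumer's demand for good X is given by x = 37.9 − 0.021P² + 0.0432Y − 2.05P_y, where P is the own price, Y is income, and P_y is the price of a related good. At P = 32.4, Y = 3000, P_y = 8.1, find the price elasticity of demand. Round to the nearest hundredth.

Substituting, x = 37.9 − 0.021(32.4)² + 0.0432(3000) − 2.05(8.1) = 37.9 − 22.045 + 129.6 − 16.605 = 128.85.
∂x/∂P = −2·0.021·P = -1.3608, so E_p = -1.3608·(32.4/128.85) ≈ -0.34.
|E_p| < 1: demand is inelastic.

-0.34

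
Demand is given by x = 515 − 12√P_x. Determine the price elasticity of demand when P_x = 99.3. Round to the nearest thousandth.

At P_x = 99.3, x = 395.4207.
dx/dP_x = −12/(2√P_x) = −12/(2·9.9649).
Point elasticity E = (dx/dP_x)·(P_x/x) = -0.6021 × 99.3/395.4207 ≈ -0.151.
|E| < 1, so demand is inelastic at this price.

-0.151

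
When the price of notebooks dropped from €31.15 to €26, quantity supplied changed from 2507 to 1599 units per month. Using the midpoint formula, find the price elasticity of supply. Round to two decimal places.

%ΔQ = (1599 − 2507)/[(2507 + 1599)/2] = -908/2053 ≈ -0.4423.
%ΔP = (26 − 31.15)/[(31.15 + 26)/2] = -5.15/28.575 ≈ -0.1802.
Arc elasticity E = %ΔQ/%ΔP ≈ -0.4423/-0.1802 ≈ 2.45.
|E| > 1: supply is elastic over this range.

2.45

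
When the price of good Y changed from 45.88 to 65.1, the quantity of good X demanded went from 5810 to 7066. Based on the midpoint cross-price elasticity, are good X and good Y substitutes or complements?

%ΔQ_x = (7066 − 5810)/[(5810+7066)/2] = 1256/6438 ≈ 0.1951.
%ΔP_y = (65.1 − 45.88)/[(45.88+65.1)/2] ≈ 0.3464.
E_xy = 0.1951/0.3464 ≈ 0.563.
E_xy > 0, so the goods are substitutes.

substitutes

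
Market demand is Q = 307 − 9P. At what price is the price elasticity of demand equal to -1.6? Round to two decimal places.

Set −bP/(a − bP) = −1.6 ⇒ bP = 1.6(a − bP) ⇒ bP(1+1.6) = 1.6·a.
P = 1.6·307/(9·2.6) ≈ 20.99.

20.99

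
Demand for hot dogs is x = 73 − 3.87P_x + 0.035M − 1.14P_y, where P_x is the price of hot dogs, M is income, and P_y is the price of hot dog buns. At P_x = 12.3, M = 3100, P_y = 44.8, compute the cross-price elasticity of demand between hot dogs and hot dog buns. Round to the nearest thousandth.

x = 73 − 3.87(12.3) + 0.035(3100) − 1.14(44.8) = 73 − 47.601 + 108.5 − 51.072 = 82.827.
∂x/∂P_y = −1.14, so E_xy = -1.14·(44.8/82.827) ≈ -0.617.
E_xy < 0: the goods are complements.

-0.617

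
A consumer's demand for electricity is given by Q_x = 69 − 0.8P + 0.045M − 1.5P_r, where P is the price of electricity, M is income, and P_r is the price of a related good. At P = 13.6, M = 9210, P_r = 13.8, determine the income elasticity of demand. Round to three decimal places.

0.917

Q_x = 69 − 0.8(13.6) + 0.045(9210) − 1.5(13.8) = 69 − 10.88 + 414.45 − 20.7 = 451.87.
∂Q_x/∂M = +0.045, so E_I = 0.045·(9210/451.87) ≈ 0.917.
E_I ∈ (0,1): normal good (necessity).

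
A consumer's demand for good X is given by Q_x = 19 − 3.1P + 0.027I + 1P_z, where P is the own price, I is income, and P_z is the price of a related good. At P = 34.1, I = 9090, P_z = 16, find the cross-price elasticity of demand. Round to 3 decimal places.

Q_x = 19 − 3.1(34.1) + 0.027(9090) + 1(16) = 19 − 105.71 + 245.43 + 16 = 174.72.
∂Q_x/∂P_z = +1, so E_xy = 1·(16/174.72) ≈ 0.092.
E_xy > 0: the goods are substitutes.

0.092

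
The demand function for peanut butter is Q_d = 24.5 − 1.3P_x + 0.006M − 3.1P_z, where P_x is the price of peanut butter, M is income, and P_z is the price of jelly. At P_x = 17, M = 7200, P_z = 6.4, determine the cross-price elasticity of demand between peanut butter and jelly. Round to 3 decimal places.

First evaluate Q_d: 24.5 − 1.3(17) + 0.006(7200) − 3.1(6.4) = 24.5 − 22.1 + 43.2 − 19.84 = 25.76.
∂Q_d/∂P_z = −3.1, so E_xy = -3.1·(6.4/25.76) ≈ -0.770.
E_xy < 0: the goods are complements.

-0.770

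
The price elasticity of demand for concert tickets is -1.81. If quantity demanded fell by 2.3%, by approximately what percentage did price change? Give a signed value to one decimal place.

%ΔQ ≈ E × %ΔP ⇒ %ΔP = %ΔQ / E = (-2.3%)/(-1.81) ≈ 1.3%.

1.3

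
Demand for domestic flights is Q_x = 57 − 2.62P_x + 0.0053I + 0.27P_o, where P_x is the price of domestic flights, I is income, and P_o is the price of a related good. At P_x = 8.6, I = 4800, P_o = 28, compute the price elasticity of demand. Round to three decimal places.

-0.334

At the given point, Q_x = 57 − 2.62(8.6) + 0.0053(4800) + 0.27(28) = 57 − 22.532 + 25.44 + 7.56 = 67.468.
∂Q_x/∂P_x = −2.62, so E_p = (−2.62)·(8.6/67.468) ≈ -0.334.
|E_p| < 1: demand is inelastic.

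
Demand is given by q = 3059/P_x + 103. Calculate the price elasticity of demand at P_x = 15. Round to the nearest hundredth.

-0.66

At P_x = 15, q = 306.9333.
dq/dP_x = −3059/P_x² = −13.5956.
Point elasticity E = (dq/dP_x)·(P_x/q) = -13.5956 × 15/306.9333 ≈ -0.66.
|E| < 1, so demand is inelastic at this price.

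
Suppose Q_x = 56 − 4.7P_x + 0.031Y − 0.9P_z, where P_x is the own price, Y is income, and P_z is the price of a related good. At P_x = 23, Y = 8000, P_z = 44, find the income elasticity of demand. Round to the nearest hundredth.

Substituting, Q_x = 56 − 4.7(23) + 0.031(8000) − 0.9(44) = 56 − 108.1 + 248 − 39.6 = 156.3.
∂Q_x/∂Y = +0.031, so E_I = 0.031·(8000/156.3) ≈ 1.59.
E_I > 1: normal good (luxury).

1.59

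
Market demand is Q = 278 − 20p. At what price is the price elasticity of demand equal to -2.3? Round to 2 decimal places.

Set −bp/(a − bp) = −2.3 ⇒ bp = 2.3(a − bp) ⇒ bp(1+2.3) = 2.3·a.
p = 2.3·278/(20·3.3) ≈ 9.69.

9.69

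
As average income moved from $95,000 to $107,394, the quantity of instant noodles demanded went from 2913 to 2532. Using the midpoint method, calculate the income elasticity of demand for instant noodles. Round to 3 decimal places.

-1.143

%ΔQ = (2532 − 2913)/[(2913+2532)/2] = -381/2722.5 ≈ -0.1399.
%ΔY = (107,394 − 95,000)/[(95,000+107,394)/2] = 12394/101197 ≈ 0.1225.
E_I = %ΔQ/%ΔY ≈ -1.143.
E_I < 0: inferior good.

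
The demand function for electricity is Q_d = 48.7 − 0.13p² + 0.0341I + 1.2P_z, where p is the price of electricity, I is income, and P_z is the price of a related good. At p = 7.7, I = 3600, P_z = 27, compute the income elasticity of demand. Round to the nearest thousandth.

At the given point, Q_d = 48.7 − 0.13(7.7)² + 0.0341(3600) + 1.2(27) = 48.7 − 7.7077 + 122.76 + 32.4 = 196.1523.
∂Q_d/∂I = +0.0341, so E_I = 0.0341·(3600/196.1523) ≈ 0.626.
E_I ∈ (0,1): normal good (necessity).

0.626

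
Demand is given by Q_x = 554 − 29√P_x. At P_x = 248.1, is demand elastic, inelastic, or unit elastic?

At P_x = 248.1, Q_x = 97.2155.
dQ_x/dP_x = −29/(2√P_x) = −29/(2·15.7512).
Point elasticity E = (dQ_x/dP_x)·(P_x/Q_x) = -0.9206 × 248.1/97.2155 ≈ -2.349.
|E| ≈ 2.349 > 1, so demand is elastic.

elastic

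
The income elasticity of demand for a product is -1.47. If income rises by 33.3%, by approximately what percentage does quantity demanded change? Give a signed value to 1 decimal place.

-49.0

%ΔQ ≈ E × %ΔI = (-1.47) × (33.3%) ≈ -49.0%.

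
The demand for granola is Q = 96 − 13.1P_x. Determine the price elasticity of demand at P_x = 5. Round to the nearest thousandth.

At P_x = 5, Q = 30.5.
dQ/dP_x = −13.1.
Point elasticity E = (dQ/dP_x)·(P_x/Q) = -13.1 × 5/30.5 ≈ -2.148.
|E| > 1, so demand is elastic at this price.

-2.148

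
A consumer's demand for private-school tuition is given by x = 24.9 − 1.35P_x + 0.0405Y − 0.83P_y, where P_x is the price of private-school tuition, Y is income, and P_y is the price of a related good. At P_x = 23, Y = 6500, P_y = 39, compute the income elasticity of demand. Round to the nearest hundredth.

1.17

First evaluate x: 24.9 − 1.35(23) + 0.0405(6500) − 0.83(39) = 24.9 − 31.05 + 263.25 − 32.37 = 224.73.
∂x/∂Y = +0.0405, so E_I = 0.0405·(6500/224.73) ≈ 1.17.
E_I > 1: normal good (luxury).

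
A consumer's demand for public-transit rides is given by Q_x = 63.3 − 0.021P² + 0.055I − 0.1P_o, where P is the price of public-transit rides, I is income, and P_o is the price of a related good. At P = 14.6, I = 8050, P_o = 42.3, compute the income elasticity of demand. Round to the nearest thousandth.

0.890

Substituting, Q_x = 63.3 − 0.021(14.6)² + 0.055(8050) − 0.1(42.3) = 63.3 − 4.4764 + 442.75 − 4.23 = 497.3436.
∂Q_x/∂I = +0.055, so E_I = 0.055·(8050/497.3436) ≈ 0.890.
E_I ∈ (0,1): normal good (necessity).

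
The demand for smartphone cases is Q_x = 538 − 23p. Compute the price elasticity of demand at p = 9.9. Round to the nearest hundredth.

-0.73

At p = 9.9, Q_x = 310.3.
dQ_x/dp = −23.
Point elasticity E = (dQ_x/dp)·(p/Q_x) = -23 × 9.9/310.3 ≈ -0.73.
|E| < 1, so demand is inelastic at this price.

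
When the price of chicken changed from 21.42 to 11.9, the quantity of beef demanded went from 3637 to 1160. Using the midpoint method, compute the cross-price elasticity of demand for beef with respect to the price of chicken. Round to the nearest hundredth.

1.81

%ΔQ_x = (1160 − 3637)/[(3637+1160)/2] = -2477/2398.5 ≈ -1.0327.
%ΔP_y = (11.9 − 21.42)/[(21.42+11.9)/2] ≈ -0.5714.
E_xy = -1.0327/-0.5714 ≈ 1.81.
E_xy > 0, so beef and chicken are substitutes.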